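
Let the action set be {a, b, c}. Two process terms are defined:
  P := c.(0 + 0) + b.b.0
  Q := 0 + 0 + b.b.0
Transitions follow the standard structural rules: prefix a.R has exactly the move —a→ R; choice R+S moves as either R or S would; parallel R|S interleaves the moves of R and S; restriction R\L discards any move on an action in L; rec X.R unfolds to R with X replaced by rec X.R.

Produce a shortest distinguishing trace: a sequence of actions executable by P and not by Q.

Reachable graph of P (4 states):
  u0 = c.(0 + 0) + b.b.0 :: =b=> u1, =c=> u2
  u1 = b.0 :: =b=> u3
  u2 = 0 + 0 :: ·
  u3 = 0 :: ·
Reachable graph of Q (3 states):
  v0 = 0 + 0 + b.b.0 :: =b=> v1
  v1 = b.0 :: =b=> v2
  v2 = 0 :: ·
Executing c from P (initial set {u0}):
  [1] c ⇒ {u2}
  P completes σ.
Executing c from Q (initial set {v0}):
  [1] c ⇒ no successor for Q

c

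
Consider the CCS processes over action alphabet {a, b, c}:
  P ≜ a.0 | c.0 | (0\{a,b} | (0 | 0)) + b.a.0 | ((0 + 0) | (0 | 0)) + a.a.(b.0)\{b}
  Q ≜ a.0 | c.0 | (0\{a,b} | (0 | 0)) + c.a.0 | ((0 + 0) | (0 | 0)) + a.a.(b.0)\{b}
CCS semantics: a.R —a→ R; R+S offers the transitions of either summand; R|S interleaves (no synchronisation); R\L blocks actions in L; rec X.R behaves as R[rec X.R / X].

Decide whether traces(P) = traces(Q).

P's transition system — 8 states:
  u0 = a.0 | c.0 | (0\{a,b} | (0 | 0)) + b.a.0 | ((0 + 0) | (0 | 0)) + a.a.(b.0)\{b} has moves —a→ u1, —a→ u2, —b→ u3, —c→ u4
  u1 = 0 | c.0 | (0\{a,b} | (0 | 0)) has moves —c→ u5
  u2 = a.(b.0)\{b} has moves —a→ u6
  u3 = a.0 | ((0 + 0) | (0 | 0)) has moves —a→ u7
  u4 = a.0 | 0 | (0\{a,b} | (0 | 0)) has moves —a→ u5
  u5 = 0 | 0 | (0\{a,b} | (0 | 0)) has moves (no moves)
  u6 = (b.0)\{b} has moves (no moves)
  u7 = 0 | ((0 + 0) | (0 | 0)) has moves (no moves)
Q's transition system — 8 states:
  v0 = a.0 | c.0 | (0\{a,b} | (0 | 0)) + c.a.0 | ((0 + 0) | (0 | 0)) + a.a.(b.0)\{b} has moves —a→ v1, —a→ v2, —c→ v3, —c→ v4
  v1 = 0 | c.0 | (0\{a,b} | (0 | 0)) has moves —c→ v5
  v2 = a.(b.0)\{b} has moves —a→ v6
  v3 = a.0 | ((0 + 0) | (0 | 0)) has moves —a→ v7
  v4 = a.0 | 0 | (0\{a,b} | (0 | 0)) has moves —a→ v5
  v5 = 0 | 0 | (0\{a,b} | (0 | 0)) has moves (no moves)
  v6 = (b.0)\{b} has moves (no moves)
  v7 = 0 | ((0 + 0) | (0 | 0)) has moves (no moves)
Executing b from P (initial set {u0}):
  [1] b ⇒ {u3}
  ✓ P
Executing b from Q (initial set {v0}):
  [1] b ⇒ ∅  — Q cannot continue

trace-distinct — witness ⟨b⟩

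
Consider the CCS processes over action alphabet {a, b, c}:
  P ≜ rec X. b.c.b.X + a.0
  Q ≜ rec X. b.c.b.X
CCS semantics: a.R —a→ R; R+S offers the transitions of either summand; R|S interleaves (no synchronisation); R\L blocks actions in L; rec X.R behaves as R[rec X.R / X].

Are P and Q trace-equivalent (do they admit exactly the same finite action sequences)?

trace-distinct — witness ⟨a⟩

Reachable graph of P (4 states):
  p0 = rec X. b.c.b.X + a.0 ⊢ -a-> p1, -b-> p2
  p1 = 0 ⊢ ∅
  p2 = c.b.(rec X. b.c.b.X + a.0) ⊢ -c-> p3
  p3 = b.(rec X. b.c.b.X + a.0) ⊢ -b-> p0
Reachable graph of Q (3 states):
  q0 = rec X. b.c.b.X ⊢ -b-> q1
  q1 = c.b.(rec X. b.c.b.X) ⊢ -c-> q2
  q2 = b.(rec X. b.c.b.X) ⊢ -b-> q0
Run σ = ⟨a⟩ on P: start {p0}
  after a @ step 1: {p1}
  ✓ P
Run σ = ⟨a⟩ on Q: start {q0}
  after a @ step 1: no successor for Q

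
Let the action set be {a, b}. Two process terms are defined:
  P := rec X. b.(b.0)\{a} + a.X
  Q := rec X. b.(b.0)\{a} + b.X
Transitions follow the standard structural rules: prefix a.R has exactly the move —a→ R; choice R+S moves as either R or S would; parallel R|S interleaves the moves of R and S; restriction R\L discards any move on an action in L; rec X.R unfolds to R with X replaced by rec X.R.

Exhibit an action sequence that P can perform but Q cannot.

LTS(P): 3 reachable states
  u0 = rec X. b.(b.0)\{a} + a.X has moves ··a··> u0, ··b··> u1
  u1 = (b.0)\{a} has moves ··b··> u2
  u2 = 0\{a} has moves (no moves)
LTS(Q): 3 reachable states
  v0 = rec X. b.(b.0)\{a} + b.X has moves ··b··> v0, ··b··> v1
  v1 = (b.0)\{a} has moves ··b··> v2
  v2 = 0\{a} has moves (no moves)
Executing a from P (initial set {u0}):
  step 1 (a): {u0}
  P completes σ.
Executing a from Q (initial set {v0}):
  step 1 (a): no successor for Q

a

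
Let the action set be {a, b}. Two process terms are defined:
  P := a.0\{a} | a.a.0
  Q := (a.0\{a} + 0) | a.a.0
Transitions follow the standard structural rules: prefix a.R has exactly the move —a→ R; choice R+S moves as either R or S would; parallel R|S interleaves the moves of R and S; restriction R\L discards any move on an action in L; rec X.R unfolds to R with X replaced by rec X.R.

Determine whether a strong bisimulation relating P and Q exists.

bisimilar

LTS(P): 6 reachable states
  u0 = a.0\{a} | a.a.0 has moves ··a··> u1, ··a··> u2
  u1 = 0\{a} | a.a.0 has moves ··a··> u3
  u2 = a.0\{a} | a.0 has moves ··a··> u3, ··a··> u4
  u3 = 0\{a} | a.0 has moves ··a··> u5
  u4 = a.0\{a} | 0 has moves ··a··> u5
  u5 = 0\{a} | 0 has moves (no moves)
LTS(Q): 6 reachable states
  v0 = (a.0\{a} + 0) | a.a.0 has moves ··a··> v1, ··a··> v2
  v1 = (a.0\{a} + 0) | a.0 has moves ··a··> v3, ··a··> v4
  v2 = 0\{a} | a.a.0 has moves ··a··> v4
  v3 = (a.0\{a} + 0) | 0 has moves ··a··> v5
  v4 = 0\{a} | a.0 has moves ··a··> v5
  v5 = 0\{a} | 0 has moves (no moves)
Coarsest stable partition (strong bisimilarity classes):
  B0 = {u0, v0}
  B1 = {u1, u2, v1, v2}
  B2 = {u3, u4, v3, v4}
  B3 = {u5, v5}
u0 ∈ B0, v0 ∈ B0 → same block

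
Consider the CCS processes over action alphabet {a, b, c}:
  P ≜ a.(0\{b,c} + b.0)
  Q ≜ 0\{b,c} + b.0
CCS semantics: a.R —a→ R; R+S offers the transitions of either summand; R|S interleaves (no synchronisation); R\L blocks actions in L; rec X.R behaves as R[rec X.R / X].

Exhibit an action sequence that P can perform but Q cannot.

a

LTS(P): 3 reachable states
  m0 = a.(0\{b,c} + b.0) :: —a→ m1
  m1 = 0\{b,c} + b.0 :: —b→ m2
  m2 = 0 :: ·
LTS(Q): 2 reachable states
  n0 = 0\{b,c} + b.0 :: —b→ n1
  n1 = 0 :: ·
Executing a from P (initial set {m0}):
  step 1 (a): {m1}
  — P admits the full trace.
Executing a from Q (initial set {n0}):
  step 1 (a): ∅ (Q stuck)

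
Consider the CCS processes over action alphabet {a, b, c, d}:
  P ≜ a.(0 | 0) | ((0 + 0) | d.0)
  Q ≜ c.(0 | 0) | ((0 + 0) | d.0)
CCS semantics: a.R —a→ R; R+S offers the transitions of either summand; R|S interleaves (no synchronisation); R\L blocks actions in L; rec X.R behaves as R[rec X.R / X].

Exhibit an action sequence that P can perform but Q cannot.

a

LTS(P): 4 reachable states
  u0 = a.(0 | 0) | ((0 + 0) | d.0) | ··a··> u1, ··d··> u2
  u1 = 0 | 0 | ((0 + 0) | d.0) | ··d··> u3
  u2 = a.(0 | 0) | ((0 + 0) | 0) | ··a··> u3
  u3 = 0 | 0 | ((0 + 0) | 0) | stopped
LTS(Q): 4 reachable states
  v0 = c.(0 | 0) | ((0 + 0) | d.0) | ··c··> v1, ··d··> v2
  v1 = 0 | 0 | ((0 + 0) | d.0) | ··d··> v3
  v2 = c.(0 | 0) | ((0 + 0) | 0) | ··c··> v3
  v3 = 0 | 0 | ((0 + 0) | 0) | stopped
Trace ⟨a⟩ through P, begin at {u0}:
  after a @ step 1: {u1}
  P completes σ.
Trace ⟨a⟩ through Q, begin at {v0}:
  after a @ step 1: ∅  — Q cannot continue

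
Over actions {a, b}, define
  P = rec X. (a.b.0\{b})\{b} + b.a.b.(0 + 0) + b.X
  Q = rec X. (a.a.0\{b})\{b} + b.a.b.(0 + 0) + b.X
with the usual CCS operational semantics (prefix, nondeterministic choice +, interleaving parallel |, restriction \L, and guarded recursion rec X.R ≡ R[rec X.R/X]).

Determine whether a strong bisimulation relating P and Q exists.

NO

LTS(P): 5 reachable states
  s0 = rec X. (a.b.0\{b})\{b} + b.a.b.(0 + 0) + b.X ⊢ =a=> s1, =b=> s0, =b=> s2
  s1 = (b.0\{b})\{b} ⊢ (no moves)
  s2 = a.b.(0 + 0) ⊢ =a=> s3
  s3 = b.(0 + 0) ⊢ =b=> s4
  s4 = 0 + 0 ⊢ (no moves)
LTS(Q): 6 reachable states
  t0 = rec X. (a.a.0\{b})\{b} + b.a.b.(0 + 0) + b.X ⊢ =a=> t1, =b=> t0, =b=> t2
  t1 = (a.0\{b})\{b} ⊢ =a=> t3
  t2 = a.b.(0 + 0) ⊢ =a=> t4
  t3 = 0\{b}\{b} ⊢ (no moves)
  t4 = b.(0 + 0) ⊢ =b=> t5
  t5 = 0 + 0 ⊢ (no moves)
Partition-refinement fixed point:
  B0 = {s0}
  B1 = {s2, t2}
  B2 = {s3, t4}
  B3 = {s1, s4, t3, t5}
  B4 = {t0}
  B5 = {t1}
s0 ∈ B0, t0 ∈ B4 → different blocks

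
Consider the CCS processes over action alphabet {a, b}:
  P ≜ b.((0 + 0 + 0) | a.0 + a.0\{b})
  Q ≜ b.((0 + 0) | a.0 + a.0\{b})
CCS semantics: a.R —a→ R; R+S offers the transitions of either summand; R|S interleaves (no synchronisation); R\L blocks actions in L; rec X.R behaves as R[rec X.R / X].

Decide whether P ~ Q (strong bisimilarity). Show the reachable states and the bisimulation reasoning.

bisimilar

Reachable graph of P (4 states):
  s0 = b.((0 + 0 + 0) | a.0 + a.0\{b}) | =b=> s1
  s1 = (0 + 0 + 0) | a.0 + a.0\{b} | =a=> s2, =a=> s3
  s2 = (0 + 0 + 0) | 0 | ·
  s3 = 0\{b} | ·
Reachable graph of Q (4 states):
  t0 = b.((0 + 0) | a.0 + a.0\{b}) | =b=> t1
  t1 = (0 + 0) | a.0 + a.0\{b} | =a=> t2, =a=> t3
  t2 = (0 + 0) | 0 | ·
  t3 = 0\{b} | ·
Partition-refinement fixed point:
  B0 = {s0, t0}
  B1 = {s1, t1}
  B2 = {s2, s3, t2, t3}
s0 ∈ B0, t0 ∈ B0 → same block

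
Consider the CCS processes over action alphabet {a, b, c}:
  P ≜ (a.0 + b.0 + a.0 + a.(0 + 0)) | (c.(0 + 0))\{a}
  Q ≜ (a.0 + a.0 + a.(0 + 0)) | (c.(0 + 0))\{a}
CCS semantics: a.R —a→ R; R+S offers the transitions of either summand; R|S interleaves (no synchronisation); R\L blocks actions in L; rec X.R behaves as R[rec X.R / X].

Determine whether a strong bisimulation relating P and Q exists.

NO

Reachable graph of P (6 states):
  p0 = (a.0 + b.0 + a.0 + a.(0 + 0)) | (c.(0 + 0))\{a} :: =a=> p1, =a=> p2, =b=> p2, =c=> p3
  p1 = (0 + 0) | (c.(0 + 0))\{a} :: =c=> p4
  p2 = 0 | (c.(0 + 0))\{a} :: =c=> p5
  p3 = (a.0 + b.0 + a.0 + a.(0 + 0)) | (0 + 0)\{a} :: =a=> p4, =a=> p5, =b=> p5
  p4 = (0 + 0) | (0 + 0)\{a} :: (no moves)
  p5 = 0 | (0 + 0)\{a} :: (no moves)
Reachable graph of Q (6 states):
  q0 = (a.0 + a.0 + a.(0 + 0)) | (c.(0 + 0))\{a} :: =a=> q1, =a=> q2, =c=> q3
  q1 = (0 + 0) | (c.(0 + 0))\{a} :: =c=> q4
  q2 = 0 | (c.(0 + 0))\{a} :: =c=> q5
  q3 = (a.0 + a.0 + a.(0 + 0)) | (0 + 0)\{a} :: =a=> q4, =a=> q5
  q4 = (0 + 0) | (0 + 0)\{a} :: (no moves)
  q5 = 0 | (0 + 0)\{a} :: (no moves)
Partition-refinement fixed point:
  B0 = {p0}
  B1 = {p1, p2, q1, q2}
  B2 = {p4, p5, q4, q5}
  B3 = {p3}
  B4 = {q0}
  B5 = {q3}
p0 ∈ B0, q0 ∈ B4 → different blocks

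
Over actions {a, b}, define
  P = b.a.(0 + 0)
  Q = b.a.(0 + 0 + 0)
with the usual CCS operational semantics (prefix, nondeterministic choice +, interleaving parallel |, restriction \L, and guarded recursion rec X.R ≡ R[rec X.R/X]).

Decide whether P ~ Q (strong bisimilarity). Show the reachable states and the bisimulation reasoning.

P's transition system — 3 states:
  m0 = b.a.(0 + 0) → =b=> m1
  m1 = a.(0 + 0) → =a=> m2
  m2 = 0 + 0 → deadlocked
Q's transition system — 3 states:
  n0 = b.a.(0 + 0 + 0) → =b=> n1
  n1 = a.(0 + 0 + 0) → =a=> n2
  n2 = 0 + 0 + 0 → deadlocked
Coarsest stable partition (strong bisimilarity classes):
  B0 = {m0, n0}
  B1 = {m1, n1}
  B2 = {m2, n2}
m0 ∈ B0, n0 ∈ B0 → same block

P ~ Q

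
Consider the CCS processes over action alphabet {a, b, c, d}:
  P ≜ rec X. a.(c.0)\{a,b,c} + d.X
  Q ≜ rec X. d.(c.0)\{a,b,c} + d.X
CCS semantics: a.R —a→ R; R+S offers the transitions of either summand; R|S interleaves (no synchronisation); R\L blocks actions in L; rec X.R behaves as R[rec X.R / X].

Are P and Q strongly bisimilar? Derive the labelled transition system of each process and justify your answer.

LTS(P): 2 reachable states
  m0 = rec X. a.(c.0)\{a,b,c} + d.X :: -a-> m1, -d-> m0
  m1 = (c.0)\{a,b,c} :: (no moves)
LTS(Q): 2 reachable states
  n0 = rec X. d.(c.0)\{a,b,c} + d.X :: -d-> n0, -d-> n1
  n1 = (c.0)\{a,b,c} :: (no moves)
Partition-refinement fixed point:
  B0 = {m0}
  B1 = {m1, n1}
  B2 = {n0}
m0 ∈ B0, n0 ∈ B2 → different blocks

not bisimilar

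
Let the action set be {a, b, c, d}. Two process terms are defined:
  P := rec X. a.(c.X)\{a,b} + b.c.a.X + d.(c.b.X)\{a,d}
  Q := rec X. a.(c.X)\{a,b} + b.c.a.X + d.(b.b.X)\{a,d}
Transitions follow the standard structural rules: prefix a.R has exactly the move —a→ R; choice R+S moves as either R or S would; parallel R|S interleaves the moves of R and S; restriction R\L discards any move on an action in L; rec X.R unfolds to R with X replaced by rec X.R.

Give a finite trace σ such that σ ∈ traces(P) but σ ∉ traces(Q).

LTS(P): 12 reachable states
  p0 = rec X. a.(c.X)\{a,b} + b.c.a.X + d.(c.b.X)\{a,d} ⊢ --a--▸ p1, --b--▸ p2, --d--▸ p3
  p1 = (c.(rec X. a.(c.X)\{a,b} + b.c.a.X + d.(c.b.X)\{a,d}))\{a,b} ⊢ --c--▸ p4
  p2 = c.a.(rec X. a.(c.X)\{a,b} + b.c.a.X + d.(c.b.X)\{a,d}) ⊢ --c--▸ p5
  p3 = (c.b.(rec X. a.(c.X)\{a,b} + b.c.a.X + d.(c.b.X)\{a,d}))\{a,d} ⊢ --c--▸ p6
  p4 = (rec X. a.(c.X)\{a,b} + b.c.a.X + d.(c.b.X)\{a,d})\{a,b} ⊢ --d--▸ p7
  p5 = a.(rec X. a.(c.X)\{a,b} + b.c.a.X + d.(c.b.X)\{a,d}) ⊢ --a--▸ p0
  p6 = (b.(rec X. a.(c.X)\{a,b} + b.c.a.X + d.(c.b.X)\{a,d}))\{a,d} ⊢ --b--▸ p8
  p7 = (c.b.(rec X. a.(c.X)\{a,b} + b.c.a.X + d.(c.b.X)\{a,d}))\{a,d}\{a,b} ⊢ --c--▸ p9
  p8 = (rec X. a.(c.X)\{a,b} + b.c.a.X + d.(c.b.X)\{a,d})\{a,d} ⊢ --b--▸ p10
  p9 = (b.(rec X. a.(c.X)\{a,b} + b.c.a.X + d.(c.b.X)\{a,d}))\{a,d}\{a,b} ⊢ deadlocked
  p10 = (c.a.(rec X. a.(c.X)\{a,b} + b.c.a.X + d.(c.b.X)\{a,d}))\{a,d} ⊢ --c--▸ p11
  p11 = (a.(rec X. a.(c.X)\{a,b} + b.c.a.X + d.(c.b.X)\{a,d}))\{a,d} ⊢ deadlocked
LTS(Q): 11 reachable states
  q0 = rec X. a.(c.X)\{a,b} + b.c.a.X + d.(b.b.X)\{a,d} ⊢ --a--▸ q1, --b--▸ q2, --d--▸ q3
  q1 = (c.(rec X. a.(c.X)\{a,b} + b.c.a.X + d.(b.b.X)\{a,d}))\{a,b} ⊢ --c--▸ q4
  q2 = c.a.(rec X. a.(c.X)\{a,b} + b.c.a.X + d.(b.b.X)\{a,d}) ⊢ --c--▸ q5
  q3 = (b.b.(rec X. a.(c.X)\{a,b} + b.c.a.X + d.(b.b.X)\{a,d}))\{a,d} ⊢ --b--▸ q6
  q4 = (rec X. a.(c.X)\{a,b} + b.c.a.X + d.(b.b.X)\{a,d})\{a,b} ⊢ --d--▸ q7
  q5 = a.(rec X. a.(c.X)\{a,b} + b.c.a.X + d.(b.b.X)\{a,d}) ⊢ --a--▸ q0
  q6 = (b.(rec X. a.(c.X)\{a,b} + b.c.a.X + d.(b.b.X)\{a,d}))\{a,d} ⊢ --b--▸ q8
  q7 = (b.b.(rec X. a.(c.X)\{a,b} + b.c.a.X + d.(b.b.X)\{a,d}))\{a,d}\{a,b} ⊢ deadlocked
  q8 = (rec X. a.(c.X)\{a,b} + b.c.a.X + d.(b.b.X)\{a,d})\{a,d} ⊢ --b--▸ q9
  q9 = (c.a.(rec X. a.(c.X)\{a,b} + b.c.a.X + d.(b.b.X)\{a,d}))\{a,d} ⊢ --c--▸ q10
  q10 = (a.(rec X. a.(c.X)\{a,b} + b.c.a.X + d.(b.b.X)\{a,d}))\{a,d} ⊢ deadlocked
Executing dc from P (initial set {p0}):
  [1] d ⇒ {p3}
  [2] c ⇒ {p6}
  ✓ P
Executing dc from Q (initial set {q0}):
  [1] d ⇒ {q3}
  [2] c ⇒ no successor for Q

dc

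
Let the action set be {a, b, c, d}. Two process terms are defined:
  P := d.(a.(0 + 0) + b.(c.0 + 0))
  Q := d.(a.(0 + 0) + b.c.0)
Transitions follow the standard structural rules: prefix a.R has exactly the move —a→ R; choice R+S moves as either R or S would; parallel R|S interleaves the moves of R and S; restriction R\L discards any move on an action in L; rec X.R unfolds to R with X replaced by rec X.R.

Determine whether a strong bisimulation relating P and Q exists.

LTS(P): 5 reachable states
  s0 = d.(a.(0 + 0) + b.(c.0 + 0)) | —d→ s1
  s1 = a.(0 + 0) + b.(c.0 + 0) | —a→ s2, —b→ s3
  s2 = 0 + 0 | stopped
  s3 = c.0 + 0 | —c→ s4
  s4 = 0 | stopped
LTS(Q): 5 reachable states
  t0 = d.(a.(0 + 0) + b.c.0) | —d→ t1
  t1 = a.(0 + 0) + b.c.0 | —a→ t2, —b→ t3
  t2 = 0 + 0 | stopped
  t3 = c.0 | —c→ t4
  t4 = 0 | stopped
Partition-refinement fixed point:
  B0 = {s0, t0}
  B1 = {s1, t1}
  B2 = {s2, s4, t2, t4}
  B3 = {s3, t3}
s0 ∈ B0, t0 ∈ B0 → same block

bisimilar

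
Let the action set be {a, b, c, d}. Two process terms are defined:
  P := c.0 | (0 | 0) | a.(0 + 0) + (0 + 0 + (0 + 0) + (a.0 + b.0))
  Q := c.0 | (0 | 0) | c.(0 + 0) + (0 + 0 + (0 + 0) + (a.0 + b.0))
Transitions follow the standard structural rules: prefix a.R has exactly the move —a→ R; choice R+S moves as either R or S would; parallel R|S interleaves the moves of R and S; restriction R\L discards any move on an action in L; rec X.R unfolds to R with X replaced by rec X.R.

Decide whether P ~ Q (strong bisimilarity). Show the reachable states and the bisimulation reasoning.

NO

P's transition system — 5 states:
  m0 = c.0 | (0 | 0) | a.(0 + 0) + (0 + 0 + (0 + 0) + (a.0 + b.0)) :: ··a··> m1, ··a··> m2, ··b··> m1, ··c··> m3
  m1 = 0 :: (no moves)
  m2 = c.0 | (0 | 0) | (0 + 0) :: ··c··> m4
  m3 = 0 | (0 | 0) | a.(0 + 0) :: ··a··> m4
  m4 = 0 | (0 | 0) | (0 + 0) :: (no moves)
Q's transition system — 5 states:
  n0 = c.0 | (0 | 0) | c.(0 + 0) + (0 + 0 + (0 + 0) + (a.0 + b.0)) :: ··a··> n1, ··b··> n1, ··c··> n2, ··c··> n3
  n1 = 0 :: (no moves)
  n2 = 0 | (0 | 0) | c.(0 + 0) :: ··c··> n4
  n3 = c.0 | (0 | 0) | (0 + 0) :: ··c··> n4
  n4 = 0 | (0 | 0) | (0 + 0) :: (no moves)
Bisimilarity quotient blocks:
  B0 = {m0}
  B1 = {m1, m4, n1, n4}
  B2 = {m3}
  B3 = {m2, n2, n3}
  B4 = {n0}
m0 ∈ B0, n0 ∈ B4 → different blocks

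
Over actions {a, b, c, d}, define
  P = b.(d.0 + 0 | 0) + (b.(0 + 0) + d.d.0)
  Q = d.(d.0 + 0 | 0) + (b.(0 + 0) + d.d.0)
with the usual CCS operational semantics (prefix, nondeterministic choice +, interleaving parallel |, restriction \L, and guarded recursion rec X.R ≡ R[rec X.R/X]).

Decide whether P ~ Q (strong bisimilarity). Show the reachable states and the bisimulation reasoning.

P's transition system — 5 states:
  m0 = b.(d.0 + 0 | 0) + (b.(0 + 0) + d.d.0) | --b--▸ m1, --b--▸ m2, --d--▸ m3
  m1 = 0 + 0 | ·
  m2 = d.0 + 0 | 0 | --d--▸ m4
  m3 = d.0 | --d--▸ m4
  m4 = 0 | ·
Q's transition system — 5 states:
  n0 = d.(d.0 + 0 | 0) + (b.(0 + 0) + d.d.0) | --b--▸ n1, --d--▸ n2, --d--▸ n3
  n1 = 0 + 0 | ·
  n2 = d.0 | --d--▸ n4
  n3 = d.0 + 0 | 0 | --d--▸ n4
  n4 = 0 | ·
Bisimilarity quotient blocks:
  B0 = {m0}
  B1 = {m2, m3, n2, n3}
  B2 = {m1, m4, n1, n4}
  B3 = {n0}
m0 ∈ B0, n0 ∈ B3 → different blocks

NO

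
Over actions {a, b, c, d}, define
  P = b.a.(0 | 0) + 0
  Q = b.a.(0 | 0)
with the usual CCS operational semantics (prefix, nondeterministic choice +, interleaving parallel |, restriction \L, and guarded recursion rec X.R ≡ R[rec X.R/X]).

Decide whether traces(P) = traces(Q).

LTS(P): 3 reachable states
  s0 = b.a.(0 | 0) + 0 → -b-> s1
  s1 = a.(0 | 0) → -a-> s2
  s2 = 0 | 0 → (no moves)
LTS(Q): 3 reachable states
  t0 = b.a.(0 | 0) → -b-> t1
  t1 = a.(0 | 0) → -a-> t2
  t2 = 0 | 0 → (no moves)
Bisimilarity quotient blocks:
  B0 = {s0, t0}
  B1 = {s1, t1}
  B2 = {s2, t2}
s0 ∈ B0, t0 ∈ B0 → same block
Bisimilar ⇒ trace-equivalent.

trace-equivalent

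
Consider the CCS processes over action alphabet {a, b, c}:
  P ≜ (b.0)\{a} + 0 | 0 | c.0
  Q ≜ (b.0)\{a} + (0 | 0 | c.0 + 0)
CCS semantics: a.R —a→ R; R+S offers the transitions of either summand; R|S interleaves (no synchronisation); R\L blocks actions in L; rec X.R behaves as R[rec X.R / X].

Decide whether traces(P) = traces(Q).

trace-equivalent

LTS(P): 3 reachable states
  u0 = (b.0)\{a} + 0 | 0 | c.0 has moves -b-> u1, -c-> u2
  u1 = 0\{a} has moves stopped
  u2 = 0 | 0 | 0 has moves stopped
LTS(Q): 3 reachable states
  v0 = (b.0)\{a} + (0 | 0 | c.0 + 0) has moves -b-> v1, -c-> v2
  v1 = 0\{a} has moves stopped
  v2 = 0 | 0 | 0 has moves stopped
Bisimilarity quotient blocks:
  B0 = {u0, v0}
  B1 = {u1, u2, v1, v2}
u0 ∈ B0, v0 ∈ B0 → same block
Bisimilar ⇒ trace-equivalent.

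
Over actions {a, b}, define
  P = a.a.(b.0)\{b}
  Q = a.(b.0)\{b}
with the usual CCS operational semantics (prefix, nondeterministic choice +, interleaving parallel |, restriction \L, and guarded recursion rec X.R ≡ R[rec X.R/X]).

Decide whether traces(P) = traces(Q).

trace-distinct — witness ⟨aa⟩

Reachable graph of P (3 states):
  m0 = a.a.(b.0)\{b} :: -a-> m1
  m1 = a.(b.0)\{b} :: -a-> m2
  m2 = (b.0)\{b} :: ·
Reachable graph of Q (2 states):
  n0 = a.(b.0)\{b} :: -a-> n1
  n1 = (b.0)\{b} :: ·
Executing aa from P (initial set {m0}):
  step 1 (a): {m1}
  step 2 (a): {m2}
  P completes σ.
Executing aa from Q (initial set {n0}):
  step 1 (a): {n1}
  step 2 (a): ∅  — Q cannot continue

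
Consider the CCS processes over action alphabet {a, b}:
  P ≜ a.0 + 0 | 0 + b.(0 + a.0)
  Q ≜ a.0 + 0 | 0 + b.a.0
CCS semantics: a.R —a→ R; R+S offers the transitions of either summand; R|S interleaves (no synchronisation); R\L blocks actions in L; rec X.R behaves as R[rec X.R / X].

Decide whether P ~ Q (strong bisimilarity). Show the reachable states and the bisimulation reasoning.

P ~ Q

P's transition system — 3 states:
  m0 = a.0 + 0 | 0 + b.(0 + a.0) | ··a··> m1, ··b··> m2
  m1 = 0 | (no moves)
  m2 = 0 + a.0 | ··a··> m1
Q's transition system — 3 states:
  n0 = a.0 + 0 | 0 + b.a.0 | ··a··> n1, ··b··> n2
  n1 = 0 | (no moves)
  n2 = a.0 | ··a··> n1
Partition-refinement fixed point:
  B0 = {m0, n0}
  B1 = {m1, n1}
  B2 = {m2, n2}
m0 ∈ B0, n0 ∈ B0 → same block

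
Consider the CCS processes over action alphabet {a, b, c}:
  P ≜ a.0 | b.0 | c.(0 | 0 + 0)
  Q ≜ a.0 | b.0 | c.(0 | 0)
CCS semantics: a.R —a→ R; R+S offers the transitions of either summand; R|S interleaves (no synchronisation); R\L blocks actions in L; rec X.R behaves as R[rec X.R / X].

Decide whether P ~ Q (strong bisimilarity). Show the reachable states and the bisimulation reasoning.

YES

LTS(P): 8 reachable states
  p0 = a.0 | b.0 | c.(0 | 0 + 0) | -a-> p1, -b-> p2, -c-> p3
  p1 = 0 | b.0 | c.(0 | 0 + 0) | -b-> p4, -c-> p5
  p2 = a.0 | 0 | c.(0 | 0 + 0) | -a-> p4, -c-> p6
  p3 = a.0 | b.0 | (0 | 0 + 0) | -a-> p5, -b-> p6
  p4 = 0 | 0 | c.(0 | 0 + 0) | -c-> p7
  p5 = 0 | b.0 | (0 | 0 + 0) | -b-> p7
  p6 = a.0 | 0 | (0 | 0 + 0) | -a-> p7
  p7 = 0 | 0 | (0 | 0 + 0) | stopped
LTS(Q): 8 reachable states
  q0 = a.0 | b.0 | c.(0 | 0) | -a-> q1, -b-> q2, -c-> q3
  q1 = 0 | b.0 | c.(0 | 0) | -b-> q4, -c-> q5
  q2 = a.0 | 0 | c.(0 | 0) | -a-> q4, -c-> q6
  q3 = a.0 | b.0 | (0 | 0) | -a-> q5, -b-> q6
  q4 = 0 | 0 | c.(0 | 0) | -c-> q7
  q5 = 0 | b.0 | (0 | 0) | -b-> q7
  q6 = a.0 | 0 | (0 | 0) | -a-> q7
  q7 = 0 | 0 | (0 | 0) | stopped
Partition-refinement fixed point:
  B0 = {p0, q0}
  B1 = {p1, q1}
  B2 = {p4, q4}
  B3 = {p7, q7}
  B4 = {p5, q5}
  B5 = {p3, q3}
  B6 = {p6, q6}
  B7 = {p2, q2}
p0 ∈ B0, q0 ∈ B0 → same block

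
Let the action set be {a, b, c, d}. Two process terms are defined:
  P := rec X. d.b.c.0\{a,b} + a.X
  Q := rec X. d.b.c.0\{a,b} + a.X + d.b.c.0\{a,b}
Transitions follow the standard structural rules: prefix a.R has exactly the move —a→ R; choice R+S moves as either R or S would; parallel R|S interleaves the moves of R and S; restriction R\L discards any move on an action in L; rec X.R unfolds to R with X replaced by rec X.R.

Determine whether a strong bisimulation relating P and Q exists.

bisimilar

LTS(P): 4 reachable states
  m0 = rec X. d.b.c.0\{a,b} + a.X :: -a-> m0, -d-> m1
  m1 = b.c.0\{a,b} :: -b-> m2
  m2 = c.0\{a,b} :: -c-> m3
  m3 = 0\{a,b} :: stopped
LTS(Q): 4 reachable states
  n0 = rec X. d.b.c.0\{a,b} + a.X + d.b.c.0\{a,b} :: -a-> n0, -d-> n1
  n1 = b.c.0\{a,b} :: -b-> n2
  n2 = c.0\{a,b} :: -c-> n3
  n3 = 0\{a,b} :: stopped
Coarsest stable partition (strong bisimilarity classes):
  B0 = {m0, n0}
  B1 = {m1, n1}
  B2 = {m2, n2}
  B3 = {m3, n3}
m0 ∈ B0, n0 ∈ B0 → same block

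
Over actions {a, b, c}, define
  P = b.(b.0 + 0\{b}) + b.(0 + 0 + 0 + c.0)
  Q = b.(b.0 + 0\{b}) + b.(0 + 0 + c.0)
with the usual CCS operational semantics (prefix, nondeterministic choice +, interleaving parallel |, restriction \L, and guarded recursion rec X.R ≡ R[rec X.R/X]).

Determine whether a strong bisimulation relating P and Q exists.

bisimilar

LTS(P): 4 reachable states
  p0 = b.(b.0 + 0\{b}) + b.(0 + 0 + 0 + c.0) has moves =b=> p1, =b=> p2
  p1 = 0 + 0 + 0 + c.0 has moves =c=> p3
  p2 = b.0 + 0\{b} has moves =b=> p3
  p3 = 0 has moves (no moves)
LTS(Q): 4 reachable states
  q0 = b.(b.0 + 0\{b}) + b.(0 + 0 + c.0) has moves =b=> q1, =b=> q2
  q1 = 0 + 0 + c.0 has moves =c=> q3
  q2 = b.0 + 0\{b} has moves =b=> q3
  q3 = 0 has moves (no moves)
Partition-refinement fixed point:
  B0 = {p0, q0}
  B1 = {p2, q2}
  B2 = {p3, q3}
  B3 = {p1, q1}
p0 ∈ B0, q0 ∈ B0 → same block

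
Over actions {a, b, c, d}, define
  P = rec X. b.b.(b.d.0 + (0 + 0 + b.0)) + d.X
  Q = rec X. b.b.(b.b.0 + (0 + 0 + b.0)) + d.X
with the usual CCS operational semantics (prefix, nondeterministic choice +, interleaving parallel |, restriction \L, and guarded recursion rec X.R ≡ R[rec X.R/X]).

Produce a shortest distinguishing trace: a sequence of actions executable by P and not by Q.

bbbd

P's transition system — 5 states:
  m0 = rec X. b.b.(b.d.0 + (0 + 0 + b.0)) + d.X has moves —b→ m1, —d→ m0
  m1 = b.(b.d.0 + (0 + 0 + b.0)) has moves —b→ m2
  m2 = b.d.0 + (0 + 0 + b.0) has moves —b→ m3, —b→ m4
  m3 = 0 has moves ·
  m4 = d.0 has moves —d→ m3
Q's transition system — 5 states:
  n0 = rec X. b.b.(b.b.0 + (0 + 0 + b.0)) + d.X has moves —b→ n1, —d→ n0
  n1 = b.(b.b.0 + (0 + 0 + b.0)) has moves —b→ n2
  n2 = b.b.0 + (0 + 0 + b.0) has moves —b→ n3, —b→ n4
  n3 = 0 has moves ·
  n4 = b.0 has moves —b→ n3
Trace ⟨bbbd⟩ through P, begin at {m0}:
  after b @ step 1: {m1}
  after b @ step 2: {m2}
  after b @ step 3: {m3, m4}
  after d @ step 4: {m3}
  — P admits the full trace.
Trace ⟨bbbd⟩ through Q, begin at {n0}:
  after b @ step 1: {n1}
  after b @ step 2: {n2}
  after b @ step 3: {n3, n4}
  after d @ step 4: no successor for Q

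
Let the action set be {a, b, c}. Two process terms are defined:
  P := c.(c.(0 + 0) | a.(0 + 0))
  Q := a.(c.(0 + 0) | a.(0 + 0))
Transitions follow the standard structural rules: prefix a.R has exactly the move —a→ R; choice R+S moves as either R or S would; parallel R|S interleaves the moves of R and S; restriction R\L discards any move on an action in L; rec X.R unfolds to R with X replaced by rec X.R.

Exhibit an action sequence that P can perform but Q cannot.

c

P's transition system — 5 states:
  s0 = c.(c.(0 + 0) | a.(0 + 0)) ⊢ =c=> s1
  s1 = c.(0 + 0) | a.(0 + 0) ⊢ =a=> s2, =c=> s3
  s2 = c.(0 + 0) | (0 + 0) ⊢ =c=> s4
  s3 = (0 + 0) | a.(0 + 0) ⊢ =a=> s4
  s4 = (0 + 0) | (0 + 0) ⊢ ·
Q's transition system — 5 states:
  t0 = a.(c.(0 + 0) | a.(0 + 0)) ⊢ =a=> t1
  t1 = c.(0 + 0) | a.(0 + 0) ⊢ =a=> t2, =c=> t3
  t2 = c.(0 + 0) | (0 + 0) ⊢ =c=> t4
  t3 = (0 + 0) | a.(0 + 0) ⊢ =a=> t4
  t4 = (0 + 0) | (0 + 0) ⊢ ·
Trace ⟨c⟩ through P, begin at {s0}:
  after c @ step 1: {s1}
  P completes σ.
Trace ⟨c⟩ through Q, begin at {t0}:
  after c @ step 1: no successor for Q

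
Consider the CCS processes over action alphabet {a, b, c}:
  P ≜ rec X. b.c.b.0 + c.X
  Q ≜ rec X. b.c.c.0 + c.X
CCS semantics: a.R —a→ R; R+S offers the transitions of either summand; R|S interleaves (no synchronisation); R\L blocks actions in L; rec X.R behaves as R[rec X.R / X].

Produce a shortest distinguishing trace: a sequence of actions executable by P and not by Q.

LTS(P): 4 reachable states
  p0 = rec X. b.c.b.0 + c.X | =b=> p1, =c=> p0
  p1 = c.b.0 | =c=> p2
  p2 = b.0 | =b=> p3
  p3 = 0 | deadlocked
LTS(Q): 4 reachable states
  q0 = rec X. b.c.c.0 + c.X | =b=> q1, =c=> q0
  q1 = c.c.0 | =c=> q2
  q2 = c.0 | =c=> q3
  q3 = 0 | deadlocked
Run σ = ⟨bcb⟩ on P: start {p0}
  step 1 (b): {p1}
  step 2 (c): {p2}
  step 3 (b): {p3}
  P completes σ.
Run σ = ⟨bcb⟩ on Q: start {q0}
  step 1 (b): {q1}
  step 2 (c): {q2}
  step 3 (b): no successor for Q

bcb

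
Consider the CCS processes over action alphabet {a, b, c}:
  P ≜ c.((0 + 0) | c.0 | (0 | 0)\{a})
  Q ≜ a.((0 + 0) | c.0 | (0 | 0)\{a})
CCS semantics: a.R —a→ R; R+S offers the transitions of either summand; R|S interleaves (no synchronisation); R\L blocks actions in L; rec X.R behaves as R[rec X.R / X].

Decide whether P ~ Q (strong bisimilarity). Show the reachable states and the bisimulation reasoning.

P's transition system — 3 states:
  p0 = c.((0 + 0) | c.0 | (0 | 0)\{a}) :: ··c··> p1
  p1 = (0 + 0) | c.0 | (0 | 0)\{a} :: ··c··> p2
  p2 = (0 + 0) | 0 | (0 | 0)\{a} :: (no moves)
Q's transition system — 3 states:
  q0 = a.((0 + 0) | c.0 | (0 | 0)\{a}) :: ··a··> q1
  q1 = (0 + 0) | c.0 | (0 | 0)\{a} :: ··c··> q2
  q2 = (0 + 0) | 0 | (0 | 0)\{a} :: (no moves)
Partition-refinement fixed point:
  B0 = {p0}
  B1 = {p1, q1}
  B2 = {p2, q2}
  B3 = {q0}
p0 ∈ B0, q0 ∈ B3 → different blocks

P ≁ Q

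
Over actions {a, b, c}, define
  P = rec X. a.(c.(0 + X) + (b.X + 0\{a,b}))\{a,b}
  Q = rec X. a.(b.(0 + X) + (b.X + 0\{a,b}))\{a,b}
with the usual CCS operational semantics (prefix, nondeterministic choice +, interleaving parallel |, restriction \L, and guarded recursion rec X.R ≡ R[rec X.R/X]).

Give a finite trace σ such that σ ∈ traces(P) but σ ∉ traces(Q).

LTS(P): 3 reachable states
  s0 = rec X. a.(c.(0 + X) + (b.X + 0\{a,b}))\{a,b} | =a=> s1
  s1 = (c.(0 + (rec X. a.(c.(0 + X) + (b.X + 0\{a,b}))\{a,b})) + (b.(rec X. a.(c.(0 + X) + (b.X + 0\{a,b}))\{a,b}) + 0\{a,b}))\{a,b} | =c=> s2
  s2 = (0 + (rec X. a.(c.(0 + X) + (b.X + 0\{a,b}))\{a,b}))\{a,b} | deadlocked
LTS(Q): 2 reachable states
  t0 = rec X. a.(b.(0 + X) + (b.X + 0\{a,b}))\{a,b} | =a=> t1
  t1 = (b.(0 + (rec X. a.(b.(0 + X) + (b.X + 0\{a,b}))\{a,b})) + (b.(rec X. a.(b.(0 + X) + (b.X + 0\{a,b}))\{a,b}) + 0\{a,b}))\{a,b} | deadlocked
Run σ = ⟨ac⟩ on P: start {s0}
  step 1 (a): {s1}
  step 2 (c): {s2}
  — P admits the full trace.
Run σ = ⟨ac⟩ on Q: start {t0}
  step 1 (a): {t1}
  step 2 (c): ∅ (Q stuck)

ac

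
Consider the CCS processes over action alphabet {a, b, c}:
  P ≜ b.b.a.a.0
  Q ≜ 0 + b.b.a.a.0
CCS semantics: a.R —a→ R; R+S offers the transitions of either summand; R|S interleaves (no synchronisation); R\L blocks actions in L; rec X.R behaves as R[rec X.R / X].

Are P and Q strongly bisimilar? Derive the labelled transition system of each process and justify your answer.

LTS(P): 5 reachable states
  s0 = b.b.a.a.0 has moves -b-> s1
  s1 = b.a.a.0 has moves -b-> s2
  s2 = a.a.0 has moves -a-> s3
  s3 = a.0 has moves -a-> s4
  s4 = 0 has moves ∅
LTS(Q): 5 reachable states
  t0 = 0 + b.b.a.a.0 has moves -b-> t1
  t1 = b.a.a.0 has moves -b-> t2
  t2 = a.a.0 has moves -a-> t3
  t3 = a.0 has moves -a-> t4
  t4 = 0 has moves ∅
Coarsest stable partition (strong bisimilarity classes):
  B0 = {s0, t0}
  B1 = {s1, t1}
  B2 = {s2, t2}
  B3 = {s3, t3}
  B4 = {s4, t4}
s0 ∈ B0, t0 ∈ B0 → same block

bisimilar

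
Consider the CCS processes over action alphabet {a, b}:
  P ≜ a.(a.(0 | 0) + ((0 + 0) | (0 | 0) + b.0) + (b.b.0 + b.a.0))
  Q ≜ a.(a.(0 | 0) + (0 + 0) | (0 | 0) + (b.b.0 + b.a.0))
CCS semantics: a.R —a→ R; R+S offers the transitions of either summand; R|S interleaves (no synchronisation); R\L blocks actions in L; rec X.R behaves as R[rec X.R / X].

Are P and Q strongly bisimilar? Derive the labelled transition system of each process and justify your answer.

P's transition system — 6 states:
  s0 = a.(a.(0 | 0) + ((0 + 0) | (0 | 0) + b.0) + (b.b.0 + b.a.0)) :: =a=> s1
  s1 = a.(0 | 0) + ((0 + 0) | (0 | 0) + b.0) + (b.b.0 + b.a.0) :: =a=> s2, =b=> s3, =b=> s4, =b=> s5
  s2 = 0 | 0 :: deadlocked
  s3 = 0 :: deadlocked
  s4 = a.0 :: =a=> s3
  s5 = b.0 :: =b=> s3
Q's transition system — 6 states:
  t0 = a.(a.(0 | 0) + (0 + 0) | (0 | 0) + (b.b.0 + b.a.0)) :: =a=> t1
  t1 = a.(0 | 0) + (0 + 0) | (0 | 0) + (b.b.0 + b.a.0) :: =a=> t2, =b=> t3, =b=> t4
  t2 = 0 | 0 :: deadlocked
  t3 = a.0 :: =a=> t5
  t4 = b.0 :: =b=> t5
  t5 = 0 :: deadlocked
Bisimilarity quotient blocks:
  B0 = {s0}
  B1 = {s1}
  B2 = {s2, s3, t2, t5}
  B3 = {s4, t3}
  B4 = {s5, t4}
  B5 = {t0}
  B6 = {t1}
s0 ∈ B0, t0 ∈ B5 → different blocks

P ≁ Q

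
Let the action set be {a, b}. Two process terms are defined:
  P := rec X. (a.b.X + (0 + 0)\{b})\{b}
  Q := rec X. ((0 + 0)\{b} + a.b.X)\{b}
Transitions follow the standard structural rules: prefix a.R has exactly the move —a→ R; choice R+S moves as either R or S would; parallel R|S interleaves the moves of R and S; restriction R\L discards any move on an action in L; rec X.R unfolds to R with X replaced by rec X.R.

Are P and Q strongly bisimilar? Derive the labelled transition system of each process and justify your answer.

LTS(P): 2 reachable states
  m0 = rec X. (a.b.X + (0 + 0)\{b})\{b} :: --a--▸ m1
  m1 = (b.(rec X. (a.b.X + (0 + 0)\{b})\{b}))\{b} :: ∅
LTS(Q): 2 reachable states
  n0 = rec X. ((0 + 0)\{b} + a.b.X)\{b} :: --a--▸ n1
  n1 = (b.(rec X. ((0 + 0)\{b} + a.b.X)\{b}))\{b} :: ∅
Bisimilarity quotient blocks:
  B0 = {m0, n0}
  B1 = {m1, n1}
m0 ∈ B0, n0 ∈ B0 → same block

P ~ Q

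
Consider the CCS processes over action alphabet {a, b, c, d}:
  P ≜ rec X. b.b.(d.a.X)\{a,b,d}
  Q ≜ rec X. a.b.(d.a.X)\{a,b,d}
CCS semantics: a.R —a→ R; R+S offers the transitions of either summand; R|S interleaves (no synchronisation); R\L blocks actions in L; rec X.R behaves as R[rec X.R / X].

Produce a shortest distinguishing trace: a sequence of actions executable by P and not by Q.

b

P's transition system — 3 states:
  s0 = rec X. b.b.(d.a.X)\{a,b,d} :: —b→ s1
  s1 = b.(d.a.(rec X. b.b.(d.a.X)\{a,b,d}))\{a,b,d} :: —b→ s2
  s2 = (d.a.(rec X. b.b.(d.a.X)\{a,b,d}))\{a,b,d} :: deadlocked
Q's transition system — 3 states:
  t0 = rec X. a.b.(d.a.X)\{a,b,d} :: —a→ t1
  t1 = b.(d.a.(rec X. a.b.(d.a.X)\{a,b,d}))\{a,b,d} :: —b→ t2
  t2 = (d.a.(rec X. a.b.(d.a.X)\{a,b,d}))\{a,b,d} :: deadlocked
Run σ = ⟨b⟩ on P: start {s0}
  step 1 (b): {s1}
  — P admits the full trace.
Run σ = ⟨b⟩ on Q: start {t0}
  step 1 (b): ∅ (Q stuck)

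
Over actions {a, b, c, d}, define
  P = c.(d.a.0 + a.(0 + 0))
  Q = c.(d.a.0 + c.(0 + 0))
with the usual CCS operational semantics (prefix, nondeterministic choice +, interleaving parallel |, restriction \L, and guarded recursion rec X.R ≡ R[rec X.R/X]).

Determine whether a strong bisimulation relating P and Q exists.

NO

LTS(P): 5 reachable states
  u0 = c.(d.a.0 + a.(0 + 0)) ⊢ —c→ u1
  u1 = d.a.0 + a.(0 + 0) ⊢ —a→ u2, —d→ u3
  u2 = 0 + 0 ⊢ (no moves)
  u3 = a.0 ⊢ —a→ u4
  u4 = 0 ⊢ (no moves)
LTS(Q): 5 reachable states
  v0 = c.(d.a.0 + c.(0 + 0)) ⊢ —c→ v1
  v1 = d.a.0 + c.(0 + 0) ⊢ —c→ v2, —d→ v3
  v2 = 0 + 0 ⊢ (no moves)
  v3 = a.0 ⊢ —a→ v4
  v4 = 0 ⊢ (no moves)
Coarsest stable partition (strong bisimilarity classes):
  B0 = {u0}
  B1 = {u1}
  B2 = {u2, u4, v2, v4}
  B3 = {u3, v3}
  B4 = {v0}
  B5 = {v1}
u0 ∈ B0, v0 ∈ B4 → different blocks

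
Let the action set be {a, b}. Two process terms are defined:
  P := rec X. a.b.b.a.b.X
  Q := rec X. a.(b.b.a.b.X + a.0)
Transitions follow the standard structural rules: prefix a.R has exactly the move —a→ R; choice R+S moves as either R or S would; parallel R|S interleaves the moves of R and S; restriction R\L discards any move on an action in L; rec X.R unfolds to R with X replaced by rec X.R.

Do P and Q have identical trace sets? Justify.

LTS(P): 5 reachable states
  u0 = rec X. a.b.b.a.b.X ⊢ --a--▸ u1
  u1 = b.b.a.b.(rec X. a.b.b.a.b.X) ⊢ --b--▸ u2
  u2 = b.a.b.(rec X. a.b.b.a.b.X) ⊢ --b--▸ u3
  u3 = a.b.(rec X. a.b.b.a.b.X) ⊢ --a--▸ u4
  u4 = b.(rec X. a.b.b.a.b.X) ⊢ --b--▸ u0
LTS(Q): 6 reachable states
  v0 = rec X. a.(b.b.a.b.X + a.0) ⊢ --a--▸ v1
  v1 = b.b.a.b.(rec X. a.(b.b.a.b.X + a.0)) + a.0 ⊢ --a--▸ v2, --b--▸ v3
  v2 = 0 ⊢ (no moves)
  v3 = b.a.b.(rec X. a.(b.b.a.b.X + a.0)) ⊢ --b--▸ v4
  v4 = a.b.(rec X. a.(b.b.a.b.X + a.0)) ⊢ --a--▸ v5
  v5 = b.(rec X. a.(b.b.a.b.X + a.0)) ⊢ --b--▸ v0
Run σ = ⟨aa⟩ on Q: start {v0}
  after a @ step 1: {v1}
  after a @ step 2: {v2}
  — Q admits the full trace.
Run σ = ⟨aa⟩ on P: start {u0}
  after a @ step 1: {u1}
  after a @ step 2: no successor for P

traces(P) ≠ traces(Q) — witness ⟨aa⟩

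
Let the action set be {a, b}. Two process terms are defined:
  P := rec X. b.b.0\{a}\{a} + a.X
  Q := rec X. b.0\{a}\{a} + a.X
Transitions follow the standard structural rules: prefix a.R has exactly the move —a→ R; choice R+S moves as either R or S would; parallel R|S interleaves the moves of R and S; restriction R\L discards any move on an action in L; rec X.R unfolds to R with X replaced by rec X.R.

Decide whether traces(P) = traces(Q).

trace-distinct — witness ⟨bb⟩

Reachable graph of P (3 states):
  u0 = rec X. b.b.0\{a}\{a} + a.X → =a=> u0, =b=> u1
  u1 = b.0\{a}\{a} → =b=> u2
  u2 = 0\{a}\{a} → (no moves)
Reachable graph of Q (2 states):
  v0 = rec X. b.0\{a}\{a} + a.X → =a=> v0, =b=> v1
  v1 = 0\{a}\{a} → (no moves)
Trace ⟨bb⟩ through P, begin at {u0}:
  step 1 (b): {u1}
  step 2 (b): {u2}
  ✓ P
Trace ⟨bb⟩ through Q, begin at {v0}:
  step 1 (b): {v1}
  step 2 (b): ∅ (Q stuck)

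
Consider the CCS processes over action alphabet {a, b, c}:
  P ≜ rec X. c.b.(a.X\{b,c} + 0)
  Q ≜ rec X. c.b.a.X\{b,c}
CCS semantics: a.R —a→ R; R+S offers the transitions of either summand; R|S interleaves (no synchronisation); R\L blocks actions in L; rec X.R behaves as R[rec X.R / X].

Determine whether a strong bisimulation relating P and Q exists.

P ~ Q

P's transition system — 4 states:
  m0 = rec X. c.b.(a.X\{b,c} + 0) has moves =c=> m1
  m1 = b.(a.(rec X. c.b.(a.X\{b,c} + 0))\{b,c} + 0) has moves =b=> m2
  m2 = a.(rec X. c.b.(a.X\{b,c} + 0))\{b,c} + 0 has moves =a=> m3
  m3 = (rec X. c.b.(a.X\{b,c} + 0))\{b,c} has moves ∅
Q's transition system — 4 states:
  n0 = rec X. c.b.a.X\{b,c} has moves =c=> n1
  n1 = b.a.(rec X. c.b.a.X\{b,c})\{b,c} has moves =b=> n2
  n2 = a.(rec X. c.b.a.X\{b,c})\{b,c} has moves =a=> n3
  n3 = (rec X. c.b.a.X\{b,c})\{b,c} has moves ∅
Bisimilarity quotient blocks:
  B0 = {m0, n0}
  B1 = {m1, n1}
  B2 = {m2, n2}
  B3 = {m3, n3}
m0 ∈ B0, n0 ∈ B0 → same block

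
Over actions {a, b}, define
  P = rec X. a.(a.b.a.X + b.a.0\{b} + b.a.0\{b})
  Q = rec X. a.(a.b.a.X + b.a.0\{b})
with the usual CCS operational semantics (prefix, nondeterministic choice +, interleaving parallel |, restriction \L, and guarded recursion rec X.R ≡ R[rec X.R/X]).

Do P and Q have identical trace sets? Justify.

YES

Reachable graph of P (6 states):
  u0 = rec X. a.(a.b.a.X + b.a.0\{b} + b.a.0\{b}) ⊢ ··a··> u1
  u1 = a.b.a.(rec X. a.(a.b.a.X + b.a.0\{b} + b.a.0\{b})) + b.a.0\{b} + b.a.0\{b} ⊢ ··a··> u2, ··b··> u3
  u2 = b.a.(rec X. a.(a.b.a.X + b.a.0\{b} + b.a.0\{b})) ⊢ ··b··> u4
  u3 = a.0\{b} ⊢ ··a··> u5
  u4 = a.(rec X. a.(a.b.a.X + b.a.0\{b} + b.a.0\{b})) ⊢ ··a··> u0
  u5 = 0\{b} ⊢ (no moves)
Reachable graph of Q (6 states):
  v0 = rec X. a.(a.b.a.X + b.a.0\{b}) ⊢ ··a··> v1
  v1 = a.b.a.(rec X. a.(a.b.a.X + b.a.0\{b})) + b.a.0\{b} ⊢ ··a··> v2, ··b··> v3
  v2 = b.a.(rec X. a.(a.b.a.X + b.a.0\{b})) ⊢ ··b··> v4
  v3 = a.0\{b} ⊢ ··a··> v5
  v4 = a.(rec X. a.(a.b.a.X + b.a.0\{b})) ⊢ ··a··> v0
  v5 = 0\{b} ⊢ (no moves)
Partition-refinement fixed point:
  B0 = {u0, v0}
  B1 = {u1, v1}
  B2 = {u2, v2}
  B3 = {u4, v4}
  B4 = {u3, v3}
  B5 = {u5, v5}
u0 ∈ B0, v0 ∈ B0 → same block
Bisimilar ⇒ trace-equivalent.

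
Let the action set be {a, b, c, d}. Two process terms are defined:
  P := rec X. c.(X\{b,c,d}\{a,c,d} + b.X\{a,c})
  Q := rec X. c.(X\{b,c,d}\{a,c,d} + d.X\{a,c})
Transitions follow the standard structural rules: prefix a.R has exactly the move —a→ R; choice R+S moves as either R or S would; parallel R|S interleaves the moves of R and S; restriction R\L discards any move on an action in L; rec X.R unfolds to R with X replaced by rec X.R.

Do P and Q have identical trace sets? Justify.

LTS(P): 3 reachable states
  s0 = rec X. c.(X\{b,c,d}\{a,c,d} + b.X\{a,c}) ⊢ ··c··> s1
  s1 = (rec X. c.(X\{b,c,d}\{a,c,d} + b.X\{a,c}))\{b,c,d}\{a,c,d} + b.(rec X. c.(X\{b,c,d}\{a,c,d} + b.X\{a,c}))\{a,c} ⊢ ··b··> s2
  s2 = (rec X. c.(X\{b,c,d}\{a,c,d} + b.X\{a,c}))\{a,c} ⊢ (no moves)
LTS(Q): 3 reachable states
  t0 = rec X. c.(X\{b,c,d}\{a,c,d} + d.X\{a,c}) ⊢ ··c··> t1
  t1 = (rec X. c.(X\{b,c,d}\{a,c,d} + d.X\{a,c}))\{b,c,d}\{a,c,d} + d.(rec X. c.(X\{b,c,d}\{a,c,d} + d.X\{a,c}))\{a,c} ⊢ ··d··> t2
  t2 = (rec X. c.(X\{b,c,d}\{a,c,d} + d.X\{a,c}))\{a,c} ⊢ (no moves)
Run σ = ⟨cb⟩ on P: start {s0}
  [1] c ⇒ {s1}
  [2] b ⇒ {s2}
  P completes σ.
Run σ = ⟨cb⟩ on Q: start {t0}
  [1] c ⇒ {t1}
  [2] b ⇒ ∅  — Q cannot continue

traces(P) ≠ traces(Q) — witness ⟨cb⟩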